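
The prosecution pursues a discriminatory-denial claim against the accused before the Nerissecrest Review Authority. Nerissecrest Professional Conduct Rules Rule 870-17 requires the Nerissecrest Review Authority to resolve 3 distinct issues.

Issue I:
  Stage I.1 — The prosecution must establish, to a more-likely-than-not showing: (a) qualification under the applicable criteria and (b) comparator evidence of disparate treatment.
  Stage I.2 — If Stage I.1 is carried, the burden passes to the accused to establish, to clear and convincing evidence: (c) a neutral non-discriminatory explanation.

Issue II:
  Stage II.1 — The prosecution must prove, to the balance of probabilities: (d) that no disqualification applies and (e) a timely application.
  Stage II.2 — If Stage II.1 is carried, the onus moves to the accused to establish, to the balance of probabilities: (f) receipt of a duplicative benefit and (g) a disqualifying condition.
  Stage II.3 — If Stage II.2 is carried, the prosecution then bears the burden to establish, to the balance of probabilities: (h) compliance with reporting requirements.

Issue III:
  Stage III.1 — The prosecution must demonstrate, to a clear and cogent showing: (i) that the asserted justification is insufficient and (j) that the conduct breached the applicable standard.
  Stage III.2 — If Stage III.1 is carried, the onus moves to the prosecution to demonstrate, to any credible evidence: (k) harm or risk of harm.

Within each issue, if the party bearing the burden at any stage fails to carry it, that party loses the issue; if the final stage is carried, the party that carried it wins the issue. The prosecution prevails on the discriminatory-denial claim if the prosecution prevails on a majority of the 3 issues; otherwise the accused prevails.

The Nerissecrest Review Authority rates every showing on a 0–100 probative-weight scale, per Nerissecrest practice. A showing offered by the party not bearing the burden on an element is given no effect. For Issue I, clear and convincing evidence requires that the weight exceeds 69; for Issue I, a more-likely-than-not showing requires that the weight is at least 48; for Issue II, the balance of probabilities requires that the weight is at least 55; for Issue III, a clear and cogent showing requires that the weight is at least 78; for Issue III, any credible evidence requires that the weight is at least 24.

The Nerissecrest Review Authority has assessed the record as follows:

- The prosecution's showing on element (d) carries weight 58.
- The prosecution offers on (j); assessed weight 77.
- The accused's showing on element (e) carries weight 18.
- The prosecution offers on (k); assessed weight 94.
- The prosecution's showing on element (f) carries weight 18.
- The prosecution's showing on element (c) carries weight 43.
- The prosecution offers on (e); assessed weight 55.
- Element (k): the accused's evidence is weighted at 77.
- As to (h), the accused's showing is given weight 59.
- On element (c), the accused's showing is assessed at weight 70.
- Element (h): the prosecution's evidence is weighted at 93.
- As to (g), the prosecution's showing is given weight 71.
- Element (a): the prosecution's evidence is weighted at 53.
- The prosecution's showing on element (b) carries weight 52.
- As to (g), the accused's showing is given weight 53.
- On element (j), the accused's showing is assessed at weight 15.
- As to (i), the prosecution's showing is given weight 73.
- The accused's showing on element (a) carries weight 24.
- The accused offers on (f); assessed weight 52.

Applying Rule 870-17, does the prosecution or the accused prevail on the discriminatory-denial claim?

— Issue I —
Stage I.1 (prosecution, a more-likely-than-not showing, weight is at least 48): (a) 53 (accused's 24 disregarded) ≥ 48 — meets; (b) 52 ≥ 48 — meets.
  Stage I.1 is satisfied; the onus moves to the accused.
Stage I.2 (accused, clear and convincing evidence, weight exceeds 69): (c) 70 (prosecution's 43 disregarded) > 69 — meets.
  The accused carries the last stage.
Every stage carried; the accused prevails on this issue.
— Issue II —
Stage II.1 — burden on prosecution; standard: the balance of probabilities (weight is at least 55).
    (d): 58 ≥ 55 [met]
    (e): 55 (accused's 18 disregarded) ≥ 55 [met]
  All elements met. The burden passes to the accused.
Stage II.2 — burden on accused; standard: the balance of probabilities (weight is at least 55).
    (f): 52 (prosecution's 18 disregarded) < 55 [not met]
    (g): 53 (prosecution's 71 disregarded) < 55 [not met]
  Stage II.2 not carried; the accused fails its burden.
The analysis ends at Stage II.2; the prosecution prevails on this issue.
— Issue III —
At Stage III.1 the prosecution must meet a clear and cogent showing (weight is at least 78): on (i) the weight is 73, which does not reach 78, so (i) does not meet the standard; on (j) the weight is 77 (the accused's 15 is given no effect), < 78, so (j) does not meet the standard.
  The prosecution does not carry Stage III.1.
So the accused prevails on this issue.
Per-issue: Issue I → accused; Issue II → prosecution; Issue III → accused. The prosecution must prevail on a majority of issues; overall, the accused prevails.

accused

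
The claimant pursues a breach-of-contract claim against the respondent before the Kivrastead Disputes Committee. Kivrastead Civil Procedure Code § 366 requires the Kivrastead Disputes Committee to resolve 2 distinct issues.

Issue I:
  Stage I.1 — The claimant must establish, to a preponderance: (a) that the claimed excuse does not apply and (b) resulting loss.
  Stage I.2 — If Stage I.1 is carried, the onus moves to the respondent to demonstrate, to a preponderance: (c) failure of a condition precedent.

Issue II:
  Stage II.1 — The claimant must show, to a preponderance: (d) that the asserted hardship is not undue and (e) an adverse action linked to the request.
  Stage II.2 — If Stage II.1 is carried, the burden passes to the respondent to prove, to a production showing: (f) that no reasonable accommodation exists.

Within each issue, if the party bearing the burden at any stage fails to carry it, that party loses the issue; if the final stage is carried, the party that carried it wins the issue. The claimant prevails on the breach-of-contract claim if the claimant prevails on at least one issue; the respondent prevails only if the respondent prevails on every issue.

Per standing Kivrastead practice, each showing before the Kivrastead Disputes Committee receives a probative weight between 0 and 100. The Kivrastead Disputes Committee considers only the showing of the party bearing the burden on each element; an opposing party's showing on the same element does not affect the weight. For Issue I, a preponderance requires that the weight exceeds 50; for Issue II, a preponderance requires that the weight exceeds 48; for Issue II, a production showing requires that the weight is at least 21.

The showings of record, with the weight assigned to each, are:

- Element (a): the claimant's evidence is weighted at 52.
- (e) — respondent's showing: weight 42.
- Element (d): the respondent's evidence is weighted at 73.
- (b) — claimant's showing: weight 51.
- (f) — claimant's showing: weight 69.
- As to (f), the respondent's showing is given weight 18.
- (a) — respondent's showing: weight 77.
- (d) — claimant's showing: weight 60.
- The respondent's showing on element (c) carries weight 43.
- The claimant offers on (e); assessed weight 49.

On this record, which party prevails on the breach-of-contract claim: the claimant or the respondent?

— Issue I —
Stage I.1 — burden on claimant; standard: a preponderance (weight exceeds 50).
    (a): 52 (respondent's 77 disregarded) > 50 [met]
    (b): 51 > 50 [met]
  The claimant carries Stage I.1; the respondent now bears the burden.
Stage I.2 — burden on respondent; standard: a preponderance (weight exceeds 50).
    (c): 43 ≤ 50 [not met]
  The respondent does not carry Stage I.2.
The claimant prevails on this issue.
— Issue II —
Stage II.1 — burden on claimant; standard: a preponderance (weight exceeds 48).
    (d): 60 (respondent's 73 disregarded) > 48 [met]
    (e): 49 (respondent's 42 disregarded) > 48 [met]
  The claimant carries Stage II.1; the respondent now bears the burden.
Stage II.2 — burden on respondent; standard: a production showing (weight is at least 21).
    (f): 18 (claimant's 69 disregarded) < 21 [not met]
  The respondent does not carry Stage II.2.
The claimant prevails on this issue.
Per-issue: Issue I → claimant; Issue II → claimant. The claimant must prevail on at least one issue; overall, the claimant prevails.

claimant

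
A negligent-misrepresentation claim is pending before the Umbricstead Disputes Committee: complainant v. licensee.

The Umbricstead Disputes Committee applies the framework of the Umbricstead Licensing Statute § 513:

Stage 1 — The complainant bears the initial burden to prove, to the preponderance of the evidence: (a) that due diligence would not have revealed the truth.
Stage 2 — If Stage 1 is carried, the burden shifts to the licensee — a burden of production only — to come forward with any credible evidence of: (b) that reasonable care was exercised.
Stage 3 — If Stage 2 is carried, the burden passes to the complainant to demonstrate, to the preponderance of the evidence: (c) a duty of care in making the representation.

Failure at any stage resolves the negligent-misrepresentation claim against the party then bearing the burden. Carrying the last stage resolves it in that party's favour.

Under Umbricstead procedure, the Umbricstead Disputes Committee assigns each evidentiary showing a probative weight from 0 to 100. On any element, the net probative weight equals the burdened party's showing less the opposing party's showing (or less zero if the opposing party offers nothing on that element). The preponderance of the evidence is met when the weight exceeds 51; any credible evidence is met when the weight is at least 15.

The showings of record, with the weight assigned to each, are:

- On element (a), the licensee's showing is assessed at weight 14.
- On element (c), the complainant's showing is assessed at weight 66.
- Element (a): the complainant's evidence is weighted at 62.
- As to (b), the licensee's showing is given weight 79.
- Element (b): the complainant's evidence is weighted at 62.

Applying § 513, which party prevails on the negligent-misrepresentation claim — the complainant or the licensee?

licensee

At Stage 1 the complainant must meet the preponderance of the evidence (weight exceeds 51): on (a) the weight is 62 less the opposing 14 gives net 48, ≤ 51, so (a) does not meet the standard.
  The complainant does not carry Stage 1.
The analysis ends at Stage 1; the licensee prevails.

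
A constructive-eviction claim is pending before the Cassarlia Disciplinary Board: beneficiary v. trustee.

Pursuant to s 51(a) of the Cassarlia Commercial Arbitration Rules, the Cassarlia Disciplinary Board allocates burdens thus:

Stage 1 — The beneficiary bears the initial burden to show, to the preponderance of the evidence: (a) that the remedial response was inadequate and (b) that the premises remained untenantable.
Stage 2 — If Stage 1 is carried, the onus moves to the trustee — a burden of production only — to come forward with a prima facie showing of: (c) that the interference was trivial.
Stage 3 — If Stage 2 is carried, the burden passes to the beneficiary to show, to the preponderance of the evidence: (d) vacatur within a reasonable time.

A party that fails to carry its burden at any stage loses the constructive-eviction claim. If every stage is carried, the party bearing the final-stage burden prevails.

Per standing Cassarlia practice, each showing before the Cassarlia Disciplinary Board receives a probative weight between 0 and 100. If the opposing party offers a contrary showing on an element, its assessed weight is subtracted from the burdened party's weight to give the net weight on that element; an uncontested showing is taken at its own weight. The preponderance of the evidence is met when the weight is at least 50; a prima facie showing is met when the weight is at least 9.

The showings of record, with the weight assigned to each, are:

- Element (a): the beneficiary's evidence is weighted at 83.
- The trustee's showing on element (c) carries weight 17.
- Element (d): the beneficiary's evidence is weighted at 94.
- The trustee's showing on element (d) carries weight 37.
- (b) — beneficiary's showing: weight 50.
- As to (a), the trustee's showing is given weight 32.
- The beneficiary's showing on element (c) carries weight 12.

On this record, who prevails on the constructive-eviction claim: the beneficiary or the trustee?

beneficiary

Stage 1 (beneficiary, the preponderance of the evidence, weight is at least 50): (a) net 83−32=51 ≥ 50 — meets; (b) 50 ≥ 50 — meets.
  The beneficiary carries Stage 1; the trustee now bears the burden.
Stage 2 (trustee, a prima facie showing, weight is at least 9): (c) net 17−12=5 < 9 — fails.
  Not every element is met, so the trustee fails to carry Stage 2.
The analysis ends at Stage 2; the beneficiary prevails.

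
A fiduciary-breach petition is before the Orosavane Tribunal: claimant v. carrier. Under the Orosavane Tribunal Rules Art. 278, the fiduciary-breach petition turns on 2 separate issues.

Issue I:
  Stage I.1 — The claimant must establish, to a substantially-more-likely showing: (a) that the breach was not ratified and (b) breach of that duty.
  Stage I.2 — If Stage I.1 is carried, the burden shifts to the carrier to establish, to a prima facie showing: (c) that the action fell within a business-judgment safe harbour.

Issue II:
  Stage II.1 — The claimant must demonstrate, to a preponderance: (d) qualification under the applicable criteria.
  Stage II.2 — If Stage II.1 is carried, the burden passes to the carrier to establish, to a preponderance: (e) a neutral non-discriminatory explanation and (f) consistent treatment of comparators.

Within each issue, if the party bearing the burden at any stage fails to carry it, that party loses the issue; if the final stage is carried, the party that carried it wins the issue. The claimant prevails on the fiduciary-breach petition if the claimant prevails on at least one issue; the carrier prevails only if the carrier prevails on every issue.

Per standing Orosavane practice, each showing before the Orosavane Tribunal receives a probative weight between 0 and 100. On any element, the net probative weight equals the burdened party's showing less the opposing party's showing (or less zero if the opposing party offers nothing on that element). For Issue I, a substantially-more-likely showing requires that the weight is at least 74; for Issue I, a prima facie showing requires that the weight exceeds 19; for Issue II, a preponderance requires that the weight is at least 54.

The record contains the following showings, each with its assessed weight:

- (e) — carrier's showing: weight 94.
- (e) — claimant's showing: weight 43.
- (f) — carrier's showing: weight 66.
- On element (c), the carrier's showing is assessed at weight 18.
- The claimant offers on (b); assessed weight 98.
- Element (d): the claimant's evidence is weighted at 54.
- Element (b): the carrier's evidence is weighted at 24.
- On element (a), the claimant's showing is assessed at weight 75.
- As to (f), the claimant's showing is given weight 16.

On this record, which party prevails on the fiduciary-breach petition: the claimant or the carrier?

claimant

— Issue I —
At Stage I.1 the claimant must meet a substantially-more-likely showing (weight is at least 74): on (a) the weight is 75, which does reach 74, so (a) meets the standard; on (b) the weight is 98 less the opposing 24 gives net 74, which does reach 74, so (b) meets the standard.
  The claimant carries Stage I.1; the carrier now bears the burden.
At Stage I.2 the carrier must meet a prima facie showing (weight exceeds 19): on (c) the weight is 18, which does not exceed 19, so (c) does not meet the standard.
  The carrier does not carry Stage I.2.
So the claimant prevails on this issue.
— Issue II —
Stage II.1 (claimant, a preponderance, weight is at least 54): (d) 54 ≥ 54 — meets.
  All elements met. The burden passes to the carrier.
Stage II.2 (carrier, a preponderance, weight is at least 54): (e) net 94−43=51 < 54 — fails; (f) net 66−16=50 < 54 — fails.
  The carrier does not carry Stage II.2.
The claimant prevails on this issue.
Per-issue: Issue I → claimant; Issue II → claimant. The claimant must prevail on at least one issue; overall, the claimant prevails.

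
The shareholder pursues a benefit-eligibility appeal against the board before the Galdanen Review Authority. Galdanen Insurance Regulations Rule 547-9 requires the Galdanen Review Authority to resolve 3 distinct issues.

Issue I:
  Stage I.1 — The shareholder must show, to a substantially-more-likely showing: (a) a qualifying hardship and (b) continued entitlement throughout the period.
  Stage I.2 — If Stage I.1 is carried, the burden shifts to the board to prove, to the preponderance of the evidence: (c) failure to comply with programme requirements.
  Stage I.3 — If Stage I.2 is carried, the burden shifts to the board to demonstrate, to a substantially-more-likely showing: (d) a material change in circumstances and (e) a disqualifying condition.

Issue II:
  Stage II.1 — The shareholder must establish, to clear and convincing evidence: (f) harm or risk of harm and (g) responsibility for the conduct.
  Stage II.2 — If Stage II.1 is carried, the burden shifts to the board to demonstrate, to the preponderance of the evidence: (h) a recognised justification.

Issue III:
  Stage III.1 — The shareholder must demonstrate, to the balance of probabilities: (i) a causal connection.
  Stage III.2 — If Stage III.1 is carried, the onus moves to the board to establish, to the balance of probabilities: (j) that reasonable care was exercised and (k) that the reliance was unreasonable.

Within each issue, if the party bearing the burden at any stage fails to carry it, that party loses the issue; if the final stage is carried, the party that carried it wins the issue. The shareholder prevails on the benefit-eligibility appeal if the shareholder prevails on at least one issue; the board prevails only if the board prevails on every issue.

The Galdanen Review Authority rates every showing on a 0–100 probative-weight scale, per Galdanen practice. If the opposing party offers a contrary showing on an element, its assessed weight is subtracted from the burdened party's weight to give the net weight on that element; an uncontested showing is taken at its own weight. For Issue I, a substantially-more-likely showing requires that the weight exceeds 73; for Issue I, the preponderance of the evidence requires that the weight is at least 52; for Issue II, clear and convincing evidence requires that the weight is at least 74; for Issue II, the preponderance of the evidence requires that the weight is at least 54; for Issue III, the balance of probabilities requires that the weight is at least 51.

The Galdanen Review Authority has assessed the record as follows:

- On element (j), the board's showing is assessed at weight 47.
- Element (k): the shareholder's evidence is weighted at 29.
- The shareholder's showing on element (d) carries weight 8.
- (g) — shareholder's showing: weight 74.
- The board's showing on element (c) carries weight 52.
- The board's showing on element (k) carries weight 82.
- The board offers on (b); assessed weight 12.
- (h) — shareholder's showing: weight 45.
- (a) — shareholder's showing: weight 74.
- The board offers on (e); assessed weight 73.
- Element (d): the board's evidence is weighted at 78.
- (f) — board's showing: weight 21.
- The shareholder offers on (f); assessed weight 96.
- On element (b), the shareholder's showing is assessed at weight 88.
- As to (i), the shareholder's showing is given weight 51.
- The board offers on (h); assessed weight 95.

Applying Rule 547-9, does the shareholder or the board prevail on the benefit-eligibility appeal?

— Issue I —
Stage I.1 — burden on shareholder; standard: a substantially-more-likely showing (weight exceeds 73).
    (a): 74 > 73 [met]
    (b): 88 − 12 = 76 > 73 [met]
  The shareholder carries Stage I.1; the board now bears the burden.
Stage I.2 — burden on board; standard: the preponderance of the evidence (weight is at least 52).
    (c): 52 ≥ 52 [met]
  Stage I.2 is satisfied; the board continues to bear the burden.
Stage I.3 — burden on board; standard: a substantially-more-likely showing (weight exceeds 73).
    (d): 78 − 8 = 70 ≤ 73 [not met]
    (e): 73 ≤ 73 [not met]
  Stage I.3 not carried; the board fails its burden.
So the shareholder prevails on this issue.
— Issue II —
At Stage II.1 the shareholder must meet clear and convincing evidence (weight is at least 74): on (f) the weight is 96 less the opposing 21 gives net 75, ≥ 74, so (f) meets the standard; on (g) the weight is 74, which does reach 74, so (g) meets the standard.
  All elements met. The burden passes to the board.
At Stage II.2 the board must meet the preponderance of the evidence (weight is at least 54): on (h) the weight is 95 less the opposing 45 gives net 50, < 54, so (h) does not meet the standard.
  The board does not carry Stage II.2.
The analysis ends at Stage II.2; the shareholder prevails on this issue.
— Issue III —
Stage III.1 — burden on shareholder; standard: the balance of probabilities (weight is at least 51).
    (i): 51 ≥ 51 [met]
  All elements met. The burden passes to the board.
Stage III.2 — burden on board; standard: the balance of probabilities (weight is at least 51).
    (j): 47 < 51 [not met]
    (k): 82 − 29 = 53 ≥ 51 [met]
  The board does not carry Stage III.2.
So the shareholder prevails on this issue.
Per-issue: Issue I → shareholder; Issue II → shareholder; Issue III → shareholder. The shareholder must prevail on at least one issue; overall, the shareholder prevails.

shareholder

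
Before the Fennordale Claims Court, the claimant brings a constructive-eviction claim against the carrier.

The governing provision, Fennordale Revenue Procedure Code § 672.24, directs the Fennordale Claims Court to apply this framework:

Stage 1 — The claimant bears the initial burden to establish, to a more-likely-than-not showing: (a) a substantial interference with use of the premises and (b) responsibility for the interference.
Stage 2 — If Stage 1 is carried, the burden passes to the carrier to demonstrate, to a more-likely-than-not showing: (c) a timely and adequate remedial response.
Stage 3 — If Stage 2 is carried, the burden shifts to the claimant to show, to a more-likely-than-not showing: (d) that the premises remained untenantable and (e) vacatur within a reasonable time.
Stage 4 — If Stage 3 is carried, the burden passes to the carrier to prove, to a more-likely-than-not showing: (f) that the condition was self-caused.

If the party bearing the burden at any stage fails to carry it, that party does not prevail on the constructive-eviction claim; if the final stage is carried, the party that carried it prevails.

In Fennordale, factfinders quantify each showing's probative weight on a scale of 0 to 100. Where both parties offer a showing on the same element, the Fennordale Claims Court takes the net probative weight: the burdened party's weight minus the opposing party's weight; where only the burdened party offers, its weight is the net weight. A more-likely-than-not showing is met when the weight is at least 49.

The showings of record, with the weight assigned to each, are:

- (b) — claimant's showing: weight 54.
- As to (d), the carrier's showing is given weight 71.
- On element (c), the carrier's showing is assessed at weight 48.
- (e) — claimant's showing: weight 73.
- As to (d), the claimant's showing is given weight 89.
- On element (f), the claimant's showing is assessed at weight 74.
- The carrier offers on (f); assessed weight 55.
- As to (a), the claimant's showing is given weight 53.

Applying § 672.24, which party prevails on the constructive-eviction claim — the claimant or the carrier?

Stage 1 — burden on claimant; standard: a more-likely-than-not showing (weight is at least 49).
    (a): 53 ≥ 49 [met]
    (b): 54 ≥ 49 [met]
  Stage 1 carried; the burden shifts to the carrier.
Stage 2 — burden on carrier; standard: a more-likely-than-not showing (weight is at least 49).
    (c): 48 < 49 [not met]
  The carrier does not carry Stage 2.
The analysis ends at Stage 2; the claimant prevails.

claimant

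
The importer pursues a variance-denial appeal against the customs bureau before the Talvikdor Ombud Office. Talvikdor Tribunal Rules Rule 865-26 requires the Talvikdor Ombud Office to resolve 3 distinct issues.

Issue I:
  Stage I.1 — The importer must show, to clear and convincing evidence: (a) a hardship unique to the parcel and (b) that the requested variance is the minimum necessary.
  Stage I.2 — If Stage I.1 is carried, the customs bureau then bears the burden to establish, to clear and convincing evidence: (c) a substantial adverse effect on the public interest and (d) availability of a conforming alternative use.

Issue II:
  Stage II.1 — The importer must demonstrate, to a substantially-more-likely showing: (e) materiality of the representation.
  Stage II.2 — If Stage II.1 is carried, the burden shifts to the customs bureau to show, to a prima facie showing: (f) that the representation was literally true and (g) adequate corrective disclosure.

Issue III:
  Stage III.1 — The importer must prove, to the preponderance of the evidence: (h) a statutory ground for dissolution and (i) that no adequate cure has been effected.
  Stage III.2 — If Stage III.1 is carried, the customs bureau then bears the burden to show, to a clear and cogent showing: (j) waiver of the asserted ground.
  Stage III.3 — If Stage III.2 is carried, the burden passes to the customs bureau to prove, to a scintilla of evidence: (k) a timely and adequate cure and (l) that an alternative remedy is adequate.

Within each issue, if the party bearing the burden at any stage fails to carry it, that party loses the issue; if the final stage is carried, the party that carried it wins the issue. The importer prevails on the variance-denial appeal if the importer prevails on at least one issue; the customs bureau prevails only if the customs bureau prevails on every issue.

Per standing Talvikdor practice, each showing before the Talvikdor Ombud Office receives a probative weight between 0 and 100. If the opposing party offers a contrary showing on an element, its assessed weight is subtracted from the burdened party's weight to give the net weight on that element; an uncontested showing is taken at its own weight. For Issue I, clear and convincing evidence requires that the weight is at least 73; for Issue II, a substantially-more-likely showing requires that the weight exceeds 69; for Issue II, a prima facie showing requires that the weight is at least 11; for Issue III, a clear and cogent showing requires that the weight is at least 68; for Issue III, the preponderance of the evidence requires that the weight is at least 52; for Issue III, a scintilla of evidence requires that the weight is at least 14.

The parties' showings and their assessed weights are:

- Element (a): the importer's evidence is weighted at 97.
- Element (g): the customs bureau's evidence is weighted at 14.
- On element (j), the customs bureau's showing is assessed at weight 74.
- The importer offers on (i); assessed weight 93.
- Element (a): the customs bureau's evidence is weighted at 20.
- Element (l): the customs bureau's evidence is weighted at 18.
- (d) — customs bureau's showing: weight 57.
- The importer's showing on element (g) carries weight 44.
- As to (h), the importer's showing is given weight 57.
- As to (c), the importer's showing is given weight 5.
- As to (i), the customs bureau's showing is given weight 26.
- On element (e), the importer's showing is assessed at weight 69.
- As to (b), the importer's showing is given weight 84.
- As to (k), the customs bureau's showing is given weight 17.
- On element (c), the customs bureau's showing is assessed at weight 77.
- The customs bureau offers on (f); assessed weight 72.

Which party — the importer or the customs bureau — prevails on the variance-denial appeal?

importer

— Issue I —
Stage I.1 — burden on importer; standard: clear and convincing evidence (weight is at least 73).
    (a): 97 − 20 = 77 ≥ 73 [met]
    (b): 84 ≥ 73 [met]
  Stage I.1 carried; the burden shifts to the customs bureau.
Stage I.2 — burden on customs bureau; standard: clear and convincing evidence (weight is at least 73).
    (c): 77 − 5 = 72 < 73 [not met]
    (d): 57 < 73 [not met]
  Not every element is met, so the customs bureau fails to carry Stage I.2.
The importer prevails on this issue.
— Issue II —
At Stage II.1 the importer must meet a substantially-more-likely showing (weight exceeds 69): on (e) the weight is 69, ≤ 69, so (e) does not meet the standard.
  Not every element is met, so the importer fails to carry Stage II.1.
The customs bureau prevails on this issue.
— Issue III —
Stage III.1 — burden on importer; standard: the preponderance of the evidence (weight is at least 52).
    (h): 57 ≥ 52 [met]
    (i): 93 − 26 = 67 ≥ 52 [met]
  Stage III.1 carried; the burden shifts to the customs bureau.
Stage III.2 — burden on customs bureau; standard: a clear and cogent showing (weight is at least 68).
    (j): 74 ≥ 68 [met]
  Stage III.2 is satisfied; the customs bureau continues to bear the burden.
Stage III.3 — burden on customs bureau; standard: a scintilla of evidence (weight is at least 14).
    (k): 17 ≥ 14 [met]
    (l): 18 ≥ 14 [met]
  All elements met at the final stage.
Every stage carried; the customs bureau prevails on this issue.
Per-issue: Issue I → importer; Issue II → customs bureau; Issue III → customs bureau. The importer must prevail on at least one issue; overall, the importer prevails.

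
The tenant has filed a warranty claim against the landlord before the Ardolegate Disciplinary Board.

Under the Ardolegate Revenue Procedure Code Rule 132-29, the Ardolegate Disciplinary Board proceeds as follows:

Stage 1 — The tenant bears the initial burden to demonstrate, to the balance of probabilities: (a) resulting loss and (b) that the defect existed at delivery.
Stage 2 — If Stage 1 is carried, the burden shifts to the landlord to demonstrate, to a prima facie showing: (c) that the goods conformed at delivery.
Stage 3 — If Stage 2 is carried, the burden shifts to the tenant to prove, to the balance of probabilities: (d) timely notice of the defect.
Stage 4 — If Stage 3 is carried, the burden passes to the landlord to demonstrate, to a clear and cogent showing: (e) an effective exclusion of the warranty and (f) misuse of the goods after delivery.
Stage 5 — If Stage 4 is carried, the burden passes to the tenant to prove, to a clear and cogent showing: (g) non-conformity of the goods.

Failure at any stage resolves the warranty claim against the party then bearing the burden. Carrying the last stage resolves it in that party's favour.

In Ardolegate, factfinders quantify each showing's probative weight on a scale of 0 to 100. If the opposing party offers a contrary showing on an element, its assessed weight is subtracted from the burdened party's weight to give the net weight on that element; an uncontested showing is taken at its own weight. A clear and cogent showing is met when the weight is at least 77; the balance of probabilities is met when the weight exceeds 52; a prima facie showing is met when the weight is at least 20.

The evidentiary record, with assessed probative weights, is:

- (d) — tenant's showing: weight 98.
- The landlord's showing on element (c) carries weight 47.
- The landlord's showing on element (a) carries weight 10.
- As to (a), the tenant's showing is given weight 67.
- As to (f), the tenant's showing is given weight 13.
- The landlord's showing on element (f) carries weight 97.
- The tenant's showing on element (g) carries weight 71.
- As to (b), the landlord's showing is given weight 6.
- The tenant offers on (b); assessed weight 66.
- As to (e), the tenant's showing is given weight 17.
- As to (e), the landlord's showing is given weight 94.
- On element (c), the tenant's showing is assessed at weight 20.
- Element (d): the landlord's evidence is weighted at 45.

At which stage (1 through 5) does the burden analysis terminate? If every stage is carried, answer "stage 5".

Stage 1 (tenant, the balance of probabilities, weight exceeds 52): (a) net 67−10=57 > 52 — meets; (b) net 66−6=60 > 52 — meets.
  Stage 1 is satisfied; the onus moves to the landlord.
Stage 2 (landlord, a prima facie showing, weight is at least 20): (c) net 47−20=27 ≥ 20 — meets.
  Stage 2 is satisfied; the onus moves to the tenant.
Stage 3 (tenant, the balance of probabilities, weight exceeds 52): (d) net 98−45=53 > 52 — meets.
  Stage 3 is satisfied; the onus moves to the landlord.
Stage 4 (landlord, a clear and cogent showing, weight is at least 77): (e) net 94−17=77 ≥ 77 — meets; (f) net 97−13=84 ≥ 77 — meets.
  Stage 4 carried; the burden shifts to the tenant.
Stage 5 (tenant, a clear and cogent showing, weight is at least 77): (g) 71 < 77 — fails.
  Not every element is met, so the tenant fails to carry Stage 5.
The landlord prevails.

stage 5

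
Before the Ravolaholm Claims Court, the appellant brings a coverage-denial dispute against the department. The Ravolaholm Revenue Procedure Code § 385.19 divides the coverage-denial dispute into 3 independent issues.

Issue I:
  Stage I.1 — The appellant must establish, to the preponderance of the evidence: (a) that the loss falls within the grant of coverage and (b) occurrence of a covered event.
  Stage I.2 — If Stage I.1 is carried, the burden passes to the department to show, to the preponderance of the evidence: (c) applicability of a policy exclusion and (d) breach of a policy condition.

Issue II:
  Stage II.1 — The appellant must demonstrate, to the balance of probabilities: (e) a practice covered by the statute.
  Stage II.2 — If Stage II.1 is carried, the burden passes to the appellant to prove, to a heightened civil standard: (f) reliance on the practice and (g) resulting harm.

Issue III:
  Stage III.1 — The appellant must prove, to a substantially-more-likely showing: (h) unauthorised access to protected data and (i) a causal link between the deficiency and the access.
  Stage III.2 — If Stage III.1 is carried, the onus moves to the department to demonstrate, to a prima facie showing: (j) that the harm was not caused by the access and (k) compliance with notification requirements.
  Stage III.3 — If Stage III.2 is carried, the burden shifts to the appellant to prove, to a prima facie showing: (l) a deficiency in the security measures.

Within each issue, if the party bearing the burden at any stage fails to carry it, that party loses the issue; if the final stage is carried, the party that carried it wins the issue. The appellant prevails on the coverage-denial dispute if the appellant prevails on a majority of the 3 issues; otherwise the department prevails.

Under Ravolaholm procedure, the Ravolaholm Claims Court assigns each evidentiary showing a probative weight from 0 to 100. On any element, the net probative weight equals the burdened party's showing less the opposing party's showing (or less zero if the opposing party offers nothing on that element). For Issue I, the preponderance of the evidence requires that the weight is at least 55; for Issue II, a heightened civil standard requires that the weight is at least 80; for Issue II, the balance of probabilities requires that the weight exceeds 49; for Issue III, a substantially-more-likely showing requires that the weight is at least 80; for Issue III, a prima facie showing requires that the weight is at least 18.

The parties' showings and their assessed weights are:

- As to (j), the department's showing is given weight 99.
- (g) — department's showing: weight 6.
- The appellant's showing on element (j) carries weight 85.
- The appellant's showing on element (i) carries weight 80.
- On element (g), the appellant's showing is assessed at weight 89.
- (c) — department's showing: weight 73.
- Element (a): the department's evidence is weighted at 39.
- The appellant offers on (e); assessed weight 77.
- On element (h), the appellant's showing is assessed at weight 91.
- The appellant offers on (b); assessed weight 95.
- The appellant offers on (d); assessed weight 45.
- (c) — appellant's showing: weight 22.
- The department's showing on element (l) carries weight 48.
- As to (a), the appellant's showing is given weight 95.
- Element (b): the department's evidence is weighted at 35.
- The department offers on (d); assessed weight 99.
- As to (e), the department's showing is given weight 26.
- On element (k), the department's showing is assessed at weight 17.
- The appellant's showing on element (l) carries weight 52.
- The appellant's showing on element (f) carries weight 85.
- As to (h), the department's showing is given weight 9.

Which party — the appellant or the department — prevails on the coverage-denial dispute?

appellant

— Issue I —
Stage I.1 — burden on appellant; standard: the preponderance of the evidence (weight is at least 55).
    (a): 95 − 39 = 56 ≥ 55 [met]
    (b): 95 − 35 = 60 ≥ 55 [met]
  Stage I.1 is satisfied; the onus moves to the department.
Stage I.2 — burden on department; standard: the preponderance of the evidence (weight is at least 55).
    (c): 73 − 22 = 51 < 55 [not met]
    (d): 99 − 45 = 54 < 55 [not met]
  Not every element is met, so the department fails to carry Stage I.2.
So the appellant prevails on this issue.
— Issue II —
At Stage II.1 the appellant must meet the balance of probabilities (weight exceeds 49): on (e) the weight is 77 less the opposing 26 gives net 51, > 49, so (e) meets the standard.
  All elements met. The appellant retains the burden for Stage II.2.
At Stage II.2 the appellant must meet a heightened civil standard (weight is at least 80): on (f) the weight is 85, which does reach 80, so (f) meets the standard; on (g) the weight is 89 less the opposing 6 gives net 83, which does reach 80, so (g) meets the standard.
  The appellant carries the last stage.
Every stage carried; the appellant prevails on this issue.
— Issue III —
Stage III.1 — burden on appellant; standard: a substantially-more-likely showing (weight is at least 80).
    (h): 91 − 9 = 82 ≥ 80 [met]
    (i): 80 ≥ 80 [met]
  Stage III.1 is satisfied; the onus moves to the department.
Stage III.2 — burden on department; standard: a prima facie showing (weight is at least 18).
    (j): 99 − 85 = 14 < 18 [not met]
    (k): 17 < 18 [not met]
  Not every element is met, so the department fails to carry Stage III.2.
The analysis ends at Stage III.2; the appellant prevails on this issue.
Per-issue: Issue I → appellant; Issue II → appellant; Issue III → appellant. The appellant must prevail on a majority of issues; overall, the appellant prevails.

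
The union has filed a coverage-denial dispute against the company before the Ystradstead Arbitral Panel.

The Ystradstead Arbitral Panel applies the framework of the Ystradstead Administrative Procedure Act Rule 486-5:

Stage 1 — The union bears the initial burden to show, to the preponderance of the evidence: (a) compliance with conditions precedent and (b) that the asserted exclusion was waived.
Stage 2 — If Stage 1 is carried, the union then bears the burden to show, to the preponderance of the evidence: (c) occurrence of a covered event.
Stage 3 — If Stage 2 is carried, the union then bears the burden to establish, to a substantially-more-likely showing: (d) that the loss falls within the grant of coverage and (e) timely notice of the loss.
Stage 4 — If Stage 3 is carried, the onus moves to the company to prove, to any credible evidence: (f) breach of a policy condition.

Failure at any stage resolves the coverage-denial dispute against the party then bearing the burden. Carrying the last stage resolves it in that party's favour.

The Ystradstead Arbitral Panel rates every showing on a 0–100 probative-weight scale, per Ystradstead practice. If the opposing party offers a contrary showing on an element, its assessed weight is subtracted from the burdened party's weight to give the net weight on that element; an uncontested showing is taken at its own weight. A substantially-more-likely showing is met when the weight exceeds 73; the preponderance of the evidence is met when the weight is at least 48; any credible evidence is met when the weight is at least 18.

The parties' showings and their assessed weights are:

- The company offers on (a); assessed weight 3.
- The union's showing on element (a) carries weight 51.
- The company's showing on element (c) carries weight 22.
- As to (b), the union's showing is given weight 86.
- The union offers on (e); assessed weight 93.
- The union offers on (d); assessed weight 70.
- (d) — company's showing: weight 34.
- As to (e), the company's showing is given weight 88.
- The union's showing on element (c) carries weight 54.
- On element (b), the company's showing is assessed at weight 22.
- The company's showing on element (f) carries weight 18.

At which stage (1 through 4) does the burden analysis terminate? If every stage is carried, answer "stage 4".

Stage 1 (union, the preponderance of the evidence, weight is at least 48): (a) net 51−3=48 ≥ 48 — meets; (b) net 86−22=64 ≥ 48 — meets.
  All elements met. The union retains the burden for Stage 2.
Stage 2 (union, the preponderance of the evidence, weight is at least 48): (c) net 54−22=32 < 48 — fails.
  Not every element is met, so the union fails to carry Stage 2.
The analysis ends at Stage 2; the company prevails.

stage 2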